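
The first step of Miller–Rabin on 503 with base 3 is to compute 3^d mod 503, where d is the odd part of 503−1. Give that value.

1

503 − 1 = 502 = 2^1 · 251, so d = 251.
3^1 ≡ 3 (mod 503)
3^2 ≡ 3^2 = 9 ≡ 9 (mod 503)
3^4 ≡ 9^2 = 81 ≡ 81 (mod 503)
3^8 ≡ 81^2 = 6561 ≡ 22 (mod 503)
3^16 ≡ 22^2 = 484 ≡ 484 (mod 503)
3^32 ≡ 484^2 = 234256 ≡ 361 (mod 503)
3^64 ≡ 361^2 = 130321 ≡ 44 (mod 503)
3^128 ≡ 44^2 = 1936 ≡ 427 (mod 503)
251 = 128 + 64 + 32 + 16 + 8 + 2 + 1 in binary powers of 2.
So 3^251 ≡ 427 · 44 · 361 · 484 · 22 · 9 · 3 ≡ 1 (mod 503).
Since 3^d ≡ 1 (mod 503), base 3 does not prove 503 composite.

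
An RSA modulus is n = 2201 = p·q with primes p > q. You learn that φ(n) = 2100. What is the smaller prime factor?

31

φ(n) = (p−1)(q−1) = n − (p+q) + 1, so p + q = 2201 − 2100 + 1 = 102.
p and q are the roots of t² − 102t + 2201 = 0.
Discriminant: 102² − 4·2201 = 10404 − 8804 = 1600; √1600 = 40.
q = (102 − 40)/2 = 31, p = (102 + 40)/2 = 71.
Check: 31 · 71 = 2201.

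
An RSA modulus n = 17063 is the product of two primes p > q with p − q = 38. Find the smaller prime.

113

Since p = q + 38, we have 17063 = q(q + 38), so q² + 38q − 17063 = 0.
Discriminant: 38² + 4·17063 = 1444 + 68252 = 69696; √69696 = 264.
q = (−38 + 264)/2 = 113, and p = q + 38 = 151.
Check: 113 · 151 = 17063.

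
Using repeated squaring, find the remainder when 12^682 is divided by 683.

12^1 ≡ 12 (mod 683)
12^2 ≡ 12^2 = 144 ≡ 144 (mod 683)
12^4 ≡ 144^2 = 20736 ≡ 246 (mod 683)
12^8 ≡ 246^2 = 60516 ≡ 412 (mod 683)
12^16 ≡ 412^2 = 169744 ≡ 360 (mod 683)
12^32 ≡ 360^2 = 129600 ≡ 513 (mod 683)
12^64 ≡ 513^2 = 263169 ≡ 214 (mod 683)
12^128 ≡ 214^2 = 45796 ≡ 35 (mod 683)
12^256 ≡ 35^2 = 1225 ≡ 542 (mod 683)
12^512 ≡ 542^2 = 293764 ≡ 74 (mod 683)
682 = 512 + 128 + 32 + 8 + 2 in binary powers of 2.
So 12^682 ≡ 74 · 35 · 513 · 412 · 144 ≡ 1 (mod 683).
Since the result is 1, base 12 gives no evidence that 683 is composite.

1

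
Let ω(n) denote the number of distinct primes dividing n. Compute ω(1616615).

1616615 = 5 · 323323
323323 = 7 · 46189
46189 = 11 · 4199
4199 = 13 · 323
323 = 17 · 19
1616615 = 5 · 7 · 11 · 13 · 17 · 19, which has 6 distinct prime factors.

6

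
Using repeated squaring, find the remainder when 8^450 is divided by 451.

122

8^1 ≡ 8 (mod 451)
8^2 ≡ 8^2 = 64 ≡ 64 (mod 451)
8^4 ≡ 64^2 = 4096 ≡ 37 (mod 451)
8^8 ≡ 37^2 = 1369 ≡ 16 (mod 451)
8^16 ≡ 16^2 = 256 ≡ 256 (mod 451)
8^32 ≡ 256^2 = 65536 ≡ 141 (mod 451)
8^64 ≡ 141^2 = 19881 ≡ 37 (mod 451)
8^128 ≡ 37^2 = 1369 ≡ 16 (mod 451)
8^256 ≡ 16^2 = 256 ≡ 256 (mod 451)
450 = 256 + 128 + 64 + 2 in binary powers of 2.
So 8^450 ≡ 256 · 16 · 37 · 64 ≡ 122 (mod 451).
Since 122 ≠ 1, base 8 is a Fermat witness: 451 is composite.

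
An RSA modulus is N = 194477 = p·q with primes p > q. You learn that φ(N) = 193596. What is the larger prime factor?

443

φ(n) = (p−1)(q−1) = n − (p+q) + 1, so p + q = 194477 − 193596 + 1 = 882.
p and q are the roots of t² − 882t + 194477 = 0.
Discriminant: 882² − 4·194477 = 777924 − 777908 = 16; √16 = 4.
q = (882 − 4)/2 = 439, p = (882 + 4)/2 = 443.
Check: 439 · 443 = 194477.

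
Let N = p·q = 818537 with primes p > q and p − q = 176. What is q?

821

Since p = q + 176, we have 818537 = q(q + 176), so q² + 176q − 818537 = 0.
Discriminant: 176² + 4·818537 = 30976 + 3274148 = 3305124; √3305124 = 1818.
q = (−176 + 1818)/2 = 821, and p = q + 176 = 997.
Check: 821 · 997 = 818537.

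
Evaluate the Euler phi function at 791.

672

Factor: 791 = 7 · 113.
φ(791) = (7−1) · (113−1) = 6 · 112 = 672.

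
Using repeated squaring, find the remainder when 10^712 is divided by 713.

485

10^1 ≡ 10 (mod 713)
10^2 ≡ 10^2 = 100 ≡ 100 (mod 713)
10^4 ≡ 100^2 = 10000 ≡ 18 (mod 713)
10^8 ≡ 18^2 = 324 ≡ 324 (mod 713)
10^16 ≡ 324^2 = 104976 ≡ 165 (mod 713)
10^32 ≡ 165^2 = 27225 ≡ 131 (mod 713)
10^64 ≡ 131^2 = 17161 ≡ 49 (mod 713)
10^128 ≡ 49^2 = 2401 ≡ 262 (mod 713)
10^256 ≡ 262^2 = 68644 ≡ 196 (mod 713)
10^512 ≡ 196^2 = 38416 ≡ 627 (mod 713)
712 = 512 + 128 + 64 + 8 in binary powers of 2.
So 10^712 ≡ 627 · 262 · 49 · 324 ≡ 485 (mod 713).
Since 485 ≠ 1, base 10 is a Fermat witness: 713 is composite.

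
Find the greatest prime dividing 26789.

26789 = 7 · 3827
3827 = 43 · 89
89 is prime.
So 26789 = 7 · 43 · 89; the largest prime factor is 89.

89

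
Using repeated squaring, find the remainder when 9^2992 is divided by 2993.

9^1 ≡ 9 (mod 2993)
9^2 ≡ 9^2 = 81 ≡ 81 (mod 2993)
9^4 ≡ 81^2 = 6561 ≡ 575 (mod 2993)
9^8 ≡ 575^2 = 330625 ≡ 1395 (mod 2993)
9^16 ≡ 1395^2 = 1946025 ≡ 575 (mod 2993)
9^32 ≡ 575^2 = 330625 ≡ 1395 (mod 2993)
9^64 ≡ 1395^2 = 1946025 ≡ 575 (mod 2993)
9^128 ≡ 575^2 = 330625 ≡ 1395 (mod 2993)
9^256 ≡ 1395^2 = 1946025 ≡ 575 (mod 2993)
9^512 ≡ 575^2 = 330625 ≡ 1395 (mod 2993)
9^1024 ≡ 1395^2 = 1946025 ≡ 575 (mod 2993)
9^2048 ≡ 575^2 = 330625 ≡ 1395 (mod 2993)
2992 = 2048 + 512 + 256 + 128 + 32 + 16 in binary powers of 2.
So 9^2992 ≡ 1395 · 1395 · 575 · 1395 · 1395 · 575 ≡ 575 (mod 2993).
Since 575 ≠ 1, base 9 is a Fermat witness: 2993 is composite.

575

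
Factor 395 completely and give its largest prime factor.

79

395 = 5 · 79
79 is prime.
So 395 = 5 · 79; the largest prime factor is 79.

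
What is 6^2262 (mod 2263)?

2109

6^1 ≡ 6 (mod 2263)
6^2 ≡ 6^2 = 36 ≡ 36 (mod 2263)
6^4 ≡ 36^2 = 1296 ≡ 1296 (mod 2263)
6^8 ≡ 1296^2 = 1679616 ≡ 470 (mod 2263)
6^16 ≡ 470^2 = 220900 ≡ 1389 (mod 2263)
6^32 ≡ 1389^2 = 1929321 ≡ 1245 (mod 2263)
6^64 ≡ 1245^2 = 1550025 ≡ 2133 (mod 2263)
6^128 ≡ 2133^2 = 4549689 ≡ 1059 (mod 2263)
6^256 ≡ 1059^2 = 1121481 ≡ 1296 (mod 2263)
6^512 ≡ 1296^2 = 1679616 ≡ 470 (mod 2263)
6^1024 ≡ 470^2 = 220900 ≡ 1389 (mod 2263)
6^2048 ≡ 1389^2 = 1929321 ≡ 1245 (mod 2263)
2262 = 2048 + 128 + 64 + 16 + 4 + 2 in binary powers of 2.
So 6^2262 ≡ 1245 · 1059 · 2133 · 1389 · 1296 · 36 ≡ 2109 (mod 2263).
Since 2109 ≠ 1, base 6 is a Fermat witness: 2263 is composite.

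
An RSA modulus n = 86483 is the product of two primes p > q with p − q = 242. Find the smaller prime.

197

Since p = q + 242, we have 86483 = q(q + 242), so q² + 242q − 86483 = 0.
Discriminant: 242² + 4·86483 = 58564 + 345932 = 404496; √404496 = 636.
q = (−242 + 636)/2 = 197, and p = q + 242 = 439.
Check: 197 · 439 = 86483.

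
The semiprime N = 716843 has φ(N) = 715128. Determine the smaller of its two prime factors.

φ(n) = (p−1)(q−1) = n − (p+q) + 1, so p + q = 716843 − 715128 + 1 = 1716.
p and q are the roots of t² − 1716t + 716843 = 0.
Discriminant: 1716² − 4·716843 = 2944656 − 2867372 = 77284; √77284 = 278.
q = (1716 − 278)/2 = 719, p = (1716 + 278)/2 = 997.
Check: 719 · 997 = 716843.

719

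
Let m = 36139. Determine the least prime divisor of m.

36139 is odd.
Digit sum 22, not divisible by 3.
Ends in 9: not divisible by 5.
7: 36139 = 7·5162 + 5
11: 36139 = 11·3285 + 4
13: 36139 = 13·2779 + 12
17: 36139 = 17·2125 + 14
19: 36139 = 19·1902 + 1
23: 36139 = 23·1571 + 6
29: 36139 = 29·1246 + 5
31: 36139 = 31·1165 + 24
37: 36139 = 37·976 + 27
41: 36139 = 41·881 + 18
43: 36139 = 43·840 + 19
47: 36139 = 47·768 + 43
53: 36139 = 53·681 + 46
59: 36139 = 59·612 + 31
61: 36139 = 61·592 + 27
67: 36139 = 67·539 + 26
71: 36139 = 71·509

71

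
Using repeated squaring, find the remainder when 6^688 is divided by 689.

6^1 ≡ 6 (mod 689)
6^2 ≡ 6^2 = 36 ≡ 36 (mod 689)
6^4 ≡ 36^2 = 1296 ≡ 607 (mod 689)
6^8 ≡ 607^2 = 368449 ≡ 523 (mod 689)
6^16 ≡ 523^2 = 273529 ≡ 685 (mod 689)
6^32 ≡ 685^2 = 469225 ≡ 16 (mod 689)
6^64 ≡ 16^2 = 256 ≡ 256 (mod 689)
6^128 ≡ 256^2 = 65536 ≡ 81 (mod 689)
6^256 ≡ 81^2 = 6561 ≡ 360 (mod 689)
6^512 ≡ 360^2 = 129600 ≡ 68 (mod 689)
688 = 512 + 128 + 32 + 16 in binary powers of 2.
So 6^688 ≡ 68 · 81 · 16 · 685 ≡ 256 (mod 689).
Since 256 ≠ 1, base 6 is a Fermat witness: 689 is composite.

256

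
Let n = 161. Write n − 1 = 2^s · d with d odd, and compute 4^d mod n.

58

161 − 1 = 160 = 2^5 · 5, so d = 5.
4^1 ≡ 4 (mod 161)
4^2 ≡ 4^2 = 16 ≡ 16 (mod 161)
4^4 ≡ 16^2 = 256 ≡ 95 (mod 161)
5 = 4 + 1 in binary powers of 2.
So 4^5 ≡ 95 · 4 ≡ 58 (mod 161).
Squaring chain: 58 → 144 → 128 → 123 → 156; never reaches −1, so base 4 is a Miller–Rabin witness that 161 is composite.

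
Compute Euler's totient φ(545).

Factor: 545 = 5 · 109.
φ(545) = (5−1) · (109−1) = 4 · 108 = 432.

432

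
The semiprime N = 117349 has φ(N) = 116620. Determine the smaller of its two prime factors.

φ(n) = (p−1)(q−1) = n − (p+q) + 1, so p + q = 117349 − 116620 + 1 = 730.
p and q are the roots of t² − 730t + 117349 = 0.
Discriminant: 730² − 4·117349 = 532900 − 469396 = 63504; √63504 = 252.
q = (730 − 252)/2 = 239, p = (730 + 252)/2 = 491.
Check: 239 · 491 = 117349.

239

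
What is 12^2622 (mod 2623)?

12^1 ≡ 12 (mod 2623)
12^2 ≡ 12^2 = 144 ≡ 144 (mod 2623)
12^4 ≡ 144^2 = 20736 ≡ 2375 (mod 2623)
12^8 ≡ 2375^2 = 5640625 ≡ 1175 (mod 2623)
12^16 ≡ 1175^2 = 1380625 ≡ 927 (mod 2623)
12^32 ≡ 927^2 = 859329 ≡ 1608 (mod 2623)
12^64 ≡ 1608^2 = 2585664 ≡ 2009 (mod 2623)
12^128 ≡ 2009^2 = 4036081 ≡ 1907 (mod 2623)
12^256 ≡ 1907^2 = 3636649 ≡ 1171 (mod 2623)
12^512 ≡ 1171^2 = 1371241 ≡ 2035 (mod 2623)
12^1024 ≡ 2035^2 = 4141225 ≡ 2131 (mod 2623)
12^2048 ≡ 2131^2 = 4541161 ≡ 748 (mod 2623)
2622 = 2048 + 512 + 32 + 16 + 8 + 4 + 2 in binary powers of 2.
So 12^2622 ≡ 748 · 2035 · 1608 · 927 · 1175 · 2375 · 144 ≡ 790 (mod 2623).
Since 790 ≠ 1, base 12 is a Fermat witness: 2623 is composite.

790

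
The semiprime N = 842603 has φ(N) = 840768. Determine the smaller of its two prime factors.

φ(n) = (p−1)(q−1) = n − (p+q) + 1, so p + q = 842603 − 840768 + 1 = 1836.
p and q are the roots of t² − 1836t + 842603 = 0.
Discriminant: 1836² − 4·842603 = 3370896 − 3370412 = 484; √484 = 22.
q = (1836 − 22)/2 = 907, p = (1836 + 22)/2 = 929.
Check: 907 · 929 = 842603.

907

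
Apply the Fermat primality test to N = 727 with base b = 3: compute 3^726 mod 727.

1

3^1 ≡ 3 (mod 727)
3^2 ≡ 3^2 = 9 ≡ 9 (mod 727)
3^4 ≡ 9^2 = 81 ≡ 81 (mod 727)
3^8 ≡ 81^2 = 6561 ≡ 18 (mod 727)
3^16 ≡ 18^2 = 324 ≡ 324 (mod 727)
3^32 ≡ 324^2 = 104976 ≡ 288 (mod 727)
3^64 ≡ 288^2 = 82944 ≡ 66 (mod 727)
3^128 ≡ 66^2 = 4356 ≡ 721 (mod 727)
3^256 ≡ 721^2 = 519841 ≡ 36 (mod 727)
3^512 ≡ 36^2 = 1296 ≡ 569 (mod 727)
726 = 512 + 128 + 64 + 16 + 4 + 2 in binary powers of 2.
So 3^726 ≡ 569 · 721 · 66 · 324 · 81 · 9 ≡ 1 (mod 727).
Since the result is 1, base 3 gives no evidence that 727 is composite.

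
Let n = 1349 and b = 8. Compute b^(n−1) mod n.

8^1 ≡ 8 (mod 1349)
8^2 ≡ 8^2 = 64 ≡ 64 (mod 1349)
8^4 ≡ 64^2 = 4096 ≡ 49 (mod 1349)
8^8 ≡ 49^2 = 2401 ≡ 1052 (mod 1349)
8^16 ≡ 1052^2 = 1106704 ≡ 524 (mod 1349)
8^32 ≡ 524^2 = 274576 ≡ 729 (mod 1349)
8^64 ≡ 729^2 = 531441 ≡ 1284 (mod 1349)
8^128 ≡ 1284^2 = 1648656 ≡ 178 (mod 1349)
8^256 ≡ 178^2 = 31684 ≡ 657 (mod 1349)
8^512 ≡ 657^2 = 431649 ≡ 1318 (mod 1349)
8^1024 ≡ 1318^2 = 1737124 ≡ 961 (mod 1349)
1348 = 1024 + 256 + 64 + 4 in binary powers of 2.
So 8^1348 ≡ 961 · 657 · 1284 · 49 ≡ 1018 (mod 1349).
Since 1018 ≠ 1, base 8 is a Fermat witness: 1349 is composite.

1018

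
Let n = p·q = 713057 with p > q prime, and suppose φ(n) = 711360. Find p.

φ(n) = (p−1)(q−1) = n − (p+q) + 1, so p + q = 713057 − 711360 + 1 = 1698.
p and q are the roots of t² − 1698t + 713057 = 0.
Discriminant: 1698² − 4·713057 = 2883204 − 2852228 = 30976; √30976 = 176.
q = (1698 − 176)/2 = 761, p = (1698 + 176)/2 = 937.
Check: 761 · 937 = 713057.

937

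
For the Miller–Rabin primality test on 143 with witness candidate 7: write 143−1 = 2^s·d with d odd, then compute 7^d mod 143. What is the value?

143 − 1 = 142 = 2^1 · 71, so d = 71.
7^1 ≡ 7 (mod 143)
7^2 ≡ 7^2 = 49 ≡ 49 (mod 143)
7^4 ≡ 49^2 = 2401 ≡ 113 (mod 143)
7^8 ≡ 113^2 = 12769 ≡ 42 (mod 143)
7^16 ≡ 42^2 = 1764 ≡ 48 (mod 143)
7^32 ≡ 48^2 = 2304 ≡ 16 (mod 143)
7^64 ≡ 16^2 = 256 ≡ 113 (mod 143)
71 = 64 + 4 + 2 + 1 in binary powers of 2.
So 7^71 ≡ 113 · 113 · 49 · 7 ≡ 106 (mod 143).
Squaring chain: 106; never reaches −1, so base 7 is a Miller–Rabin witness that 143 is composite.

106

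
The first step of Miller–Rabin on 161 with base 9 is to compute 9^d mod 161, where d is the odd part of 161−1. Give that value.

123

161 − 1 = 160 = 2^5 · 5, so d = 5.
9^1 ≡ 9 (mod 161)
9^2 ≡ 9^2 = 81 ≡ 81 (mod 161)
9^4 ≡ 81^2 = 6561 ≡ 121 (mod 161)
5 = 4 + 1 in binary powers of 2.
So 9^5 ≡ 121 · 9 ≡ 123 (mod 161).
Squaring chain: 123 → 156 → 25 → 142 → 39; never reaches −1, so base 9 is a Miller–Rabin witness that 161 is composite.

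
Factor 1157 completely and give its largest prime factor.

89

1157 = 13 · 89
89 is prime.
So 1157 = 13 · 89; the largest prime factor is 89.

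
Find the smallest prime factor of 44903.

44903 is odd.
Digit sum 20, not divisible by 3.
Ends in 3: not divisible by 5.
7: 44903 = 7·6414 + 5
11: 44903 = 11·4082 + 1
13: 44903 = 13·3454 + 1
17: 44903 = 17·2641 + 6
19: 44903 = 19·2363 + 6
23: 44903 = 23·1952 + 7
29: 44903 = 29·1548 + 11
31: 44903 = 31·1448 + 15
37: 44903 = 37·1213 + 22
41: 44903 = 41·1095 + 8
43: 44903 = 43·1044 + 11
47: 44903 = 47·955 + 18
53: 44903 = 53·847 + 12
59: 44903 = 59·761 + 4
61: 44903 = 61·736 + 7
67: 44903 = 67·670 + 13
71: 44903 = 71·632 + 31
73: 44903 = 73·615 + 8
79: 44903 = 79·568 + 31
83: 44903 = 83·541

83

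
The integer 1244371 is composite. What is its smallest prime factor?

1244371 is odd.
Digit sum 22, not divisible by 3.
Ends in 1: not divisible by 5.
7: 1244371 = 7·177767 + 2
11: 1244371 = 11·113124 + 7
13: 1244371 = 13·95720 + 11
17: 1244371 = 17·73198 + 5
19: 1244371 = 19·65493 + 4
23: 1244371 = 23·54103 + 2
29: 1244371 = 29·42909 + 10
31: 1244371 = 31·40141

31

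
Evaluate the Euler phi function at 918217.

886704

Factor: 918217 = 59 · 79 · 197.
φ(918217) = (59−1) · (79−1) · (197−1) = 58 · 78 · 196 = 886704.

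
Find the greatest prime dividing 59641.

59641 = 19 · 3139
3139 = 43 · 73
73 is prime.
So 59641 = 19 · 43 · 73; the largest prime factor is 73.

73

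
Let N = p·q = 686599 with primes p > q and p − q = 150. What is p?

907

Since p = q + 150, we have 686599 = q(q + 150), so q² + 150q − 686599 = 0.
Discriminant: 150² + 4·686599 = 22500 + 2746396 = 2768896; √2768896 = 1664.
q = (−150 + 1664)/2 = 757, and p = q + 150 = 907.
Check: 757 · 907 = 686599.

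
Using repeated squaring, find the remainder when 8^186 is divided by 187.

47

8^1 ≡ 8 (mod 187)
8^2 ≡ 8^2 = 64 ≡ 64 (mod 187)
8^4 ≡ 64^2 = 4096 ≡ 169 (mod 187)
8^8 ≡ 169^2 = 28561 ≡ 137 (mod 187)
8^16 ≡ 137^2 = 18769 ≡ 69 (mod 187)
8^32 ≡ 69^2 = 4761 ≡ 86 (mod 187)
8^64 ≡ 86^2 = 7396 ≡ 103 (mod 187)
8^128 ≡ 103^2 = 10609 ≡ 137 (mod 187)
186 = 128 + 32 + 16 + 8 + 2 in binary powers of 2.
So 8^186 ≡ 137 · 86 · 69 · 137 · 64 ≡ 47 (mod 187).
Since 47 ≠ 1, base 8 is a Fermat witness: 187 is composite.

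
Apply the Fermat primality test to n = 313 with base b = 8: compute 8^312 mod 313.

8^1 ≡ 8 (mod 313)
8^2 ≡ 8^2 = 64 ≡ 64 (mod 313)
8^4 ≡ 64^2 = 4096 ≡ 27 (mod 313)
8^8 ≡ 27^2 = 729 ≡ 103 (mod 313)
8^16 ≡ 103^2 = 10609 ≡ 280 (mod 313)
8^32 ≡ 280^2 = 78400 ≡ 150 (mod 313)
8^64 ≡ 150^2 = 22500 ≡ 277 (mod 313)
8^128 ≡ 277^2 = 76729 ≡ 44 (mod 313)
8^256 ≡ 44^2 = 1936 ≡ 58 (mod 313)
312 = 256 + 32 + 16 + 8 in binary powers of 2.
So 8^312 ≡ 58 · 150 · 280 · 103 ≡ 1 (mod 313).
Since the result is 1, base 8 gives no evidence that 313 is composite.

1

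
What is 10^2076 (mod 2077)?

777

10^1 ≡ 10 (mod 2077)
10^2 ≡ 10^2 = 100 ≡ 100 (mod 2077)
10^4 ≡ 100^2 = 10000 ≡ 1692 (mod 2077)
10^8 ≡ 1692^2 = 2862864 ≡ 758 (mod 2077)
10^16 ≡ 758^2 = 574564 ≡ 1312 (mod 2077)
10^32 ≡ 1312^2 = 1721344 ≡ 1588 (mod 2077)
10^64 ≡ 1588^2 = 2521744 ≡ 266 (mod 2077)
10^128 ≡ 266^2 = 70756 ≡ 138 (mod 2077)
10^256 ≡ 138^2 = 19044 ≡ 351 (mod 2077)
10^512 ≡ 351^2 = 123201 ≡ 658 (mod 2077)
10^1024 ≡ 658^2 = 432964 ≡ 948 (mod 2077)
10^2048 ≡ 948^2 = 898704 ≡ 1440 (mod 2077)
2076 = 2048 + 16 + 8 + 4 in binary powers of 2.
So 10^2076 ≡ 1440 · 1312 · 758 · 1692 ≡ 777 (mod 2077).
Since 777 ≠ 1, base 10 is a Fermat witness: 2077 is composite.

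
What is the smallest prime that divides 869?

869 is odd.
Digit sum 23, not divisible by 3.
Ends in 9: not divisible by 5.
7: 869 = 7·124 + 1
11: 869 = 11·79

11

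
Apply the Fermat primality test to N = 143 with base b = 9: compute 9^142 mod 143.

9^1 ≡ 9 (mod 143)
9^2 ≡ 9^2 = 81 ≡ 81 (mod 143)
9^4 ≡ 81^2 = 6561 ≡ 126 (mod 143)
9^8 ≡ 126^2 = 15876 ≡ 3 (mod 143)
9^16 ≡ 3^2 = 9 ≡ 9 (mod 143)
9^32 ≡ 9^2 = 81 ≡ 81 (mod 143)
9^64 ≡ 81^2 = 6561 ≡ 126 (mod 143)
9^128 ≡ 126^2 = 15876 ≡ 3 (mod 143)
142 = 128 + 8 + 4 + 2 in binary powers of 2.
So 9^142 ≡ 3 · 3 · 126 · 81 ≡ 48 (mod 143).
Since 48 ≠ 1, base 9 is a Fermat witness: 143 is composite.

48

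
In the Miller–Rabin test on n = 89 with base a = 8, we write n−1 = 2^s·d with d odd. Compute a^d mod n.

89 − 1 = 88 = 2^3 · 11, so d = 11.
8^1 ≡ 8 (mod 89)
8^2 ≡ 8^2 = 64 ≡ 64 (mod 89)
8^4 ≡ 64^2 = 4096 ≡ 2 (mod 89)
8^8 ≡ 2^2 = 4 ≡ 4 (mod 89)
11 = 8 + 2 + 1 in binary powers of 2.
So 8^11 ≡ 4 · 64 · 8 ≡ 1 (mod 89).
Since 8^d ≡ 1 (mod 89), base 8 does not prove 89 composite.

1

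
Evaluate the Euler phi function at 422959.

Factor: 422959 = 19 · 113 · 197.
φ(422959) = (19−1) · (113−1) · (197−1) = 18 · 112 · 196 = 395136.

395136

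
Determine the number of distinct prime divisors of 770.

4

770 = 2 · 385
385 = 5 · 77
77 = 7 · 11
770 = 2 · 5 · 7 · 11, which has 4 distinct prime factors.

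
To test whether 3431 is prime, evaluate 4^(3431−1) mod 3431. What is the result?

4^1 ≡ 4 (mod 3431)
4^2 ≡ 4^2 = 16 ≡ 16 (mod 3431)
4^4 ≡ 16^2 = 256 ≡ 256 (mod 3431)
4^8 ≡ 256^2 = 65536 ≡ 347 (mod 3431)
4^16 ≡ 347^2 = 120409 ≡ 324 (mod 3431)
4^32 ≡ 324^2 = 104976 ≡ 2046 (mod 3431)
4^64 ≡ 2046^2 = 4186116 ≡ 296 (mod 3431)
4^128 ≡ 296^2 = 87616 ≡ 1841 (mod 3431)
4^256 ≡ 1841^2 = 3389281 ≡ 2884 (mod 3431)
4^512 ≡ 2884^2 = 8317456 ≡ 712 (mod 3431)
4^1024 ≡ 712^2 = 506944 ≡ 2587 (mod 3431)
4^2048 ≡ 2587^2 = 6692569 ≡ 2119 (mod 3431)
3430 = 2048 + 1024 + 256 + 64 + 32 + 4 + 2 in binary powers of 2.
So 4^3430 ≡ 2119 · 2587 · 2884 · 296 · 2046 · 256 · 16 ≡ 1756 (mod 3431).
Since 1756 ≠ 1, base 4 is a Fermat witness: 3431 is composite.

1756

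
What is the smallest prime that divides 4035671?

4035671 is odd.
Digit sum 26, not divisible by 3.
Ends in 1: not divisible by 5.
7: 4035671 = 7·576524 + 3
11: 4035671 = 11·366879 + 2
13: 4035671 = 13·310436 + 3
17: 4035671 = 17·237392 + 7
19: 4035671 = 19·212403 + 14
23: 4035671 = 23·175463 + 22
29: 4035671 = 29·139161 + 2
31: 4035671 = 31·130182 + 29
37: 4035671 = 37·109072 + 7
41: 4035671 = 41·98431

41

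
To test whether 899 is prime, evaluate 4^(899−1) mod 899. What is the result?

4^1 ≡ 4 (mod 899)
4^2 ≡ 4^2 = 16 ≡ 16 (mod 899)
4^4 ≡ 16^2 = 256 ≡ 256 (mod 899)
4^8 ≡ 256^2 = 65536 ≡ 808 (mod 899)
4^16 ≡ 808^2 = 652864 ≡ 190 (mod 899)
4^32 ≡ 190^2 = 36100 ≡ 140 (mod 899)
4^64 ≡ 140^2 = 19600 ≡ 721 (mod 899)
4^128 ≡ 721^2 = 519841 ≡ 219 (mod 899)
4^256 ≡ 219^2 = 47961 ≡ 314 (mod 899)
4^512 ≡ 314^2 = 98596 ≡ 605 (mod 899)
898 = 512 + 256 + 128 + 2 in binary powers of 2.
So 4^898 ≡ 605 · 314 · 219 · 16 ≡ 219 (mod 899).
Since 219 ≠ 1, base 4 is a Fermat witness: 899 is composite.

219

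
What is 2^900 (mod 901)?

611

2^1 ≡ 2 (mod 901)
2^2 ≡ 2^2 = 4 ≡ 4 (mod 901)
2^4 ≡ 4^2 = 16 ≡ 16 (mod 901)
2^8 ≡ 16^2 = 256 ≡ 256 (mod 901)
2^16 ≡ 256^2 = 65536 ≡ 664 (mod 901)
2^32 ≡ 664^2 = 440896 ≡ 307 (mod 901)
2^64 ≡ 307^2 = 94249 ≡ 545 (mod 901)
2^128 ≡ 545^2 = 297025 ≡ 596 (mod 901)
2^256 ≡ 596^2 = 355216 ≡ 222 (mod 901)
2^512 ≡ 222^2 = 49284 ≡ 630 (mod 901)
900 = 512 + 256 + 128 + 4 in binary powers of 2.
So 2^900 ≡ 630 · 222 · 596 · 16 ≡ 611 (mod 901).
Since 611 ≠ 1, base 2 is a Fermat witness: 901 is composite.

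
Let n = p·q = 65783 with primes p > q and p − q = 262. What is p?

Since p = q + 262, we have 65783 = q(q + 262), so q² + 262q − 65783 = 0.
Discriminant: 262² + 4·65783 = 68644 + 263132 = 331776; √331776 = 576.
q = (−262 + 576)/2 = 157, and p = q + 262 = 419.
Check: 157 · 419 = 65783.

419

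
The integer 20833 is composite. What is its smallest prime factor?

83

20833 is odd.
Digit sum 16, not divisible by 3.
Ends in 3: not divisible by 5.
7: 20833 = 7·2976 + 1
11: 20833 = 11·1893 + 10
13: 20833 = 13·1602 + 7
17: 20833 = 17·1225 + 8
19: 20833 = 19·1096 + 9
23: 20833 = 23·905 + 18
29: 20833 = 29·718 + 11
31: 20833 = 31·672 + 1
37: 20833 = 37·563 + 2
41: 20833 = 41·508 + 5
43: 20833 = 43·484 + 21
47: 20833 = 47·443 + 12
53: 20833 = 53·393 + 4
59: 20833 = 59·353 + 6
61: 20833 = 61·341 + 32
67: 20833 = 67·310 + 63
71: 20833 = 71·293 + 30
73: 20833 = 73·285 + 28
79: 20833 = 79·263 + 56
83: 20833 = 83·251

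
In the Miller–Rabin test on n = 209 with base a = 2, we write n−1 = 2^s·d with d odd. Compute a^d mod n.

209 − 1 = 208 = 2^4 · 13, so d = 13.
2^1 ≡ 2 (mod 209)
2^2 ≡ 2^2 = 4 ≡ 4 (mod 209)
2^4 ≡ 4^2 = 16 ≡ 16 (mod 209)
2^8 ≡ 16^2 = 256 ≡ 47 (mod 209)
13 = 8 + 4 + 1 in binary powers of 2.
So 2^13 ≡ 47 · 16 · 2 ≡ 41 (mod 209).
Squaring chain: 41 → 9 → 81 → 82; never reaches −1, so base 2 is a Miller–Rabin witness that 209 is composite.

41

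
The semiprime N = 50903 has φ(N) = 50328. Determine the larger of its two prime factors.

467

φ(n) = (p−1)(q−1) = n − (p+q) + 1, so p + q = 50903 − 50328 + 1 = 576.
p and q are the roots of t² − 576t + 50903 = 0.
Discriminant: 576² − 4·50903 = 331776 − 203612 = 128164; √128164 = 358.
q = (576 − 358)/2 = 109, p = (576 + 358)/2 = 467.
Check: 109 · 467 = 50903.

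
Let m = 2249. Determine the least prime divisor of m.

13

2249 is odd.
Digit sum 17, not divisible by 3.
Ends in 9: not divisible by 5.
7: 2249 = 7·321 + 2
11: 2249 = 11·204 + 5
13: 2249 = 13·173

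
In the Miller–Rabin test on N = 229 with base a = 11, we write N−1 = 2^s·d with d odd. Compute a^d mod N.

228

229 − 1 = 228 = 2^2 · 57, so d = 57.
11^1 ≡ 11 (mod 229)
11^2 ≡ 11^2 = 121 ≡ 121 (mod 229)
11^4 ≡ 121^2 = 14641 ≡ 214 (mod 229)
11^8 ≡ 214^2 = 45796 ≡ 225 (mod 229)
11^16 ≡ 225^2 = 50625 ≡ 16 (mod 229)
11^32 ≡ 16^2 = 256 ≡ 27 (mod 229)
57 = 32 + 16 + 8 + 1 in binary powers of 2.
So 11^57 ≡ 27 · 16 · 225 · 11 ≡ 228 (mod 229).
Since 11^d ≡ 228 (mod 229), base 11 does not prove 229 composite.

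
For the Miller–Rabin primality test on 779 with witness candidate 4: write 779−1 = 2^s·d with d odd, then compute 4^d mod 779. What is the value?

605

779 − 1 = 778 = 2^1 · 389, so d = 389.
4^1 ≡ 4 (mod 779)
4^2 ≡ 4^2 = 16 ≡ 16 (mod 779)
4^4 ≡ 16^2 = 256 ≡ 256 (mod 779)
4^8 ≡ 256^2 = 65536 ≡ 100 (mod 779)
4^16 ≡ 100^2 = 10000 ≡ 652 (mod 779)
4^32 ≡ 652^2 = 425104 ≡ 549 (mod 779)
4^64 ≡ 549^2 = 301401 ≡ 707 (mod 779)
4^128 ≡ 707^2 = 499849 ≡ 510 (mod 779)
4^256 ≡ 510^2 = 260100 ≡ 693 (mod 779)
389 = 256 + 128 + 4 + 1 in binary powers of 2.
So 4^389 ≡ 693 · 510 · 256 · 4 ≡ 605 (mod 779).
Squaring chain: 605; never reaches −1, so base 4 is a Miller–Rabin witness that 779 is composite.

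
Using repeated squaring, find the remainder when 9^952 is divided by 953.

9^1 ≡ 9 (mod 953)
9^2 ≡ 9^2 = 81 ≡ 81 (mod 953)
9^4 ≡ 81^2 = 6561 ≡ 843 (mod 953)
9^8 ≡ 843^2 = 710649 ≡ 664 (mod 953)
9^16 ≡ 664^2 = 440896 ≡ 610 (mod 953)
9^32 ≡ 610^2 = 372100 ≡ 430 (mod 953)
9^64 ≡ 430^2 = 184900 ≡ 18 (mod 953)
9^128 ≡ 18^2 = 324 ≡ 324 (mod 953)
9^256 ≡ 324^2 = 104976 ≡ 146 (mod 953)
9^512 ≡ 146^2 = 21316 ≡ 350 (mod 953)
952 = 512 + 256 + 128 + 32 + 16 + 8 in binary powers of 2.
So 9^952 ≡ 350 · 146 · 324 · 430 · 610 · 664 ≡ 1 (mod 953).
Since the result is 1, base 9 gives no evidence that 953 is composite.

1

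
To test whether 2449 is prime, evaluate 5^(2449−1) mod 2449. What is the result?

5^1 ≡ 5 (mod 2449)
5^2 ≡ 5^2 = 25 ≡ 25 (mod 2449)
5^4 ≡ 25^2 = 625 ≡ 625 (mod 2449)
5^8 ≡ 625^2 = 390625 ≡ 1234 (mod 2449)
5^16 ≡ 1234^2 = 1522756 ≡ 1927 (mod 2449)
5^32 ≡ 1927^2 = 3713329 ≡ 645 (mod 2449)
5^64 ≡ 645^2 = 416025 ≡ 2144 (mod 2449)
5^128 ≡ 2144^2 = 4596736 ≡ 2412 (mod 2449)
5^256 ≡ 2412^2 = 5817744 ≡ 1369 (mod 2449)
5^512 ≡ 1369^2 = 1874161 ≡ 676 (mod 2449)
5^1024 ≡ 676^2 = 456976 ≡ 1462 (mod 2449)
5^2048 ≡ 1462^2 = 2137444 ≡ 1916 (mod 2449)
2448 = 2048 + 256 + 128 + 16 in binary powers of 2.
So 5^2448 ≡ 1916 · 1369 · 2412 · 1927 ≡ 1985 (mod 2449).
Since 1985 ≠ 1, base 5 is a Fermat witness: 2449 is composite.

1985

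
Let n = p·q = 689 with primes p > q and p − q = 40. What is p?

53

Since p = q + 40, we have 689 = q(q + 40), so q² + 40q − 689 = 0.
Discriminant: 40² + 4·689 = 1600 + 2756 = 4356; √4356 = 66.
q = (−40 + 66)/2 = 13, and p = q + 40 = 53.
Check: 13 · 53 = 689.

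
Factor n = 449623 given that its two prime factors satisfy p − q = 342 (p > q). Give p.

Since p = q + 342, we have 449623 = q(q + 342), so q² + 342q − 449623 = 0.
Discriminant: 342² + 4·449623 = 116964 + 1798492 = 1915456; √1915456 = 1384.
q = (−342 + 1384)/2 = 521, and p = q + 342 = 863.
Check: 521 · 863 = 449623.

863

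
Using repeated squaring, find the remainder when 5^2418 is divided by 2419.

433

5^1 ≡ 5 (mod 2419)
5^2 ≡ 5^2 = 25 ≡ 25 (mod 2419)
5^4 ≡ 25^2 = 625 ≡ 625 (mod 2419)
5^8 ≡ 625^2 = 390625 ≡ 1166 (mod 2419)
5^16 ≡ 1166^2 = 1359556 ≡ 78 (mod 2419)
5^32 ≡ 78^2 = 6084 ≡ 1246 (mod 2419)
5^64 ≡ 1246^2 = 1552516 ≡ 1937 (mod 2419)
5^128 ≡ 1937^2 = 3751969 ≡ 100 (mod 2419)
5^256 ≡ 100^2 = 10000 ≡ 324 (mod 2419)
5^512 ≡ 324^2 = 104976 ≡ 959 (mod 2419)
5^1024 ≡ 959^2 = 919681 ≡ 461 (mod 2419)
5^2048 ≡ 461^2 = 212521 ≡ 2068 (mod 2419)
2418 = 2048 + 256 + 64 + 32 + 16 + 2 in binary powers of 2.
So 5^2418 ≡ 2068 · 324 · 1937 · 1246 · 78 · 25 ≡ 433 (mod 2419).
Since 433 ≠ 1, base 5 is a Fermat witness: 2419 is composite.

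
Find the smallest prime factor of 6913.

6913 is odd.
Digit sum 19, not divisible by 3.
Ends in 3: not divisible by 5.
7: 6913 = 7·987 + 4
11: 6913 = 11·628 + 5
13: 6913 = 13·531 + 10
17: 6913 = 17·406 + 11
19: 6913 = 19·363 + 16
23: 6913 = 23·300 + 13
29: 6913 = 29·238 + 11
31: 6913 = 31·223

31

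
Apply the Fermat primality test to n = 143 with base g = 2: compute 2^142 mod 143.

114

2^1 ≡ 2 (mod 143)
2^2 ≡ 2^2 = 4 ≡ 4 (mod 143)
2^4 ≡ 4^2 = 16 ≡ 16 (mod 143)
2^8 ≡ 16^2 = 256 ≡ 113 (mod 143)
2^16 ≡ 113^2 = 12769 ≡ 42 (mod 143)
2^32 ≡ 42^2 = 1764 ≡ 48 (mod 143)
2^64 ≡ 48^2 = 2304 ≡ 16 (mod 143)
2^128 ≡ 16^2 = 256 ≡ 113 (mod 143)
142 = 128 + 8 + 4 + 2 in binary powers of 2.
So 2^142 ≡ 113 · 113 · 16 · 4 ≡ 114 (mod 143).
Since 114 ≠ 1, base 2 is a Fermat witness: 143 is composite.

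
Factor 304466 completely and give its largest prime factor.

79

304466 = 2 · 152233
152233 = 41 · 3713
3713 = 47 · 79
79 is prime.
So 304466 = 2 · 41 · 47 · 79; the largest prime factor is 79.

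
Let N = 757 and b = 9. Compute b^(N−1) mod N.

1

9^1 ≡ 9 (mod 757)
9^2 ≡ 9^2 = 81 ≡ 81 (mod 757)
9^4 ≡ 81^2 = 6561 ≡ 505 (mod 757)
9^8 ≡ 505^2 = 255025 ≡ 673 (mod 757)
9^16 ≡ 673^2 = 452929 ≡ 243 (mod 757)
9^32 ≡ 243^2 = 59049 ≡ 3 (mod 757)
9^64 ≡ 3^2 = 9 ≡ 9 (mod 757)
9^128 ≡ 9^2 = 81 ≡ 81 (mod 757)
9^256 ≡ 81^2 = 6561 ≡ 505 (mod 757)
9^512 ≡ 505^2 = 255025 ≡ 673 (mod 757)
756 = 512 + 128 + 64 + 32 + 16 + 4 in binary powers of 2.
So 9^756 ≡ 673 · 81 · 9 · 3 · 243 · 505 ≡ 1 (mod 757).
Since the result is 1, base 9 gives no evidence that 757 is composite.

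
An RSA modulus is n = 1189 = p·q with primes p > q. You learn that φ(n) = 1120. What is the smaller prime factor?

29

φ(n) = (p−1)(q−1) = n − (p+q) + 1, so p + q = 1189 − 1120 + 1 = 70.
p and q are the roots of t² − 70t + 1189 = 0.
Discriminant: 70² − 4·1189 = 4900 − 4756 = 144; √144 = 12.
q = (70 − 12)/2 = 29, p = (70 + 12)/2 = 41.
Check: 29 · 41 = 1189.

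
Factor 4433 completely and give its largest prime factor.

31

4433 = 11 · 403
403 = 13 · 31
31 is prime.
So 4433 = 11 · 13 · 31; the largest prime factor is 31.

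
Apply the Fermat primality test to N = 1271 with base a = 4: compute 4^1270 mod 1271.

1

4^1 ≡ 4 (mod 1271)
4^2 ≡ 4^2 = 16 ≡ 16 (mod 1271)
4^4 ≡ 16^2 = 256 ≡ 256 (mod 1271)
4^8 ≡ 256^2 = 65536 ≡ 715 (mod 1271)
4^16 ≡ 715^2 = 511225 ≡ 283 (mod 1271)
4^32 ≡ 283^2 = 80089 ≡ 16 (mod 1271)
4^64 ≡ 16^2 = 256 ≡ 256 (mod 1271)
4^128 ≡ 256^2 = 65536 ≡ 715 (mod 1271)
4^256 ≡ 715^2 = 511225 ≡ 283 (mod 1271)
4^512 ≡ 283^2 = 80089 ≡ 16 (mod 1271)
4^1024 ≡ 16^2 = 256 ≡ 256 (mod 1271)
1270 = 1024 + 128 + 64 + 32 + 16 + 4 + 2 in binary powers of 2.
So 4^1270 ≡ 256 · 715 · 256 · 16 · 283 · 256 · 16 ≡ 1 (mod 1271).
Since the result is 1, base 4 gives no evidence that 1271 is composite.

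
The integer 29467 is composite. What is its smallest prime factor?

29467 is odd.
Digit sum 28, not divisible by 3.
Ends in 7: not divisible by 5.
7: 29467 = 7·4209 + 4
11: 29467 = 11·2678 + 9
13: 29467 = 13·2266 + 9
17: 29467 = 17·1733 + 6
19: 29467 = 19·1550 + 17
23: 29467 = 23·1281 + 4
29: 29467 = 29·1016 + 3
31: 29467 = 31·950 + 17
37: 29467 = 37·796 + 15
41: 29467 = 41·718 + 29
43: 29467 = 43·685 + 12
47: 29467 = 47·626 + 45
53: 29467 = 53·555 + 52
59: 29467 = 59·499 + 26
61: 29467 = 61·483 + 4
67: 29467 = 67·439 + 54
71: 29467 = 71·415 + 2
73: 29467 = 73·403 + 48
79: 29467 = 79·373

79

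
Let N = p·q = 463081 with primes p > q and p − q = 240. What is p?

811

Since p = q + 240, we have 463081 = q(q + 240), so q² + 240q − 463081 = 0.
Discriminant: 240² + 4·463081 = 57600 + 1852324 = 1909924; √1909924 = 1382.
q = (−240 + 1382)/2 = 571, and p = q + 240 = 811.
Check: 571 · 811 = 463081.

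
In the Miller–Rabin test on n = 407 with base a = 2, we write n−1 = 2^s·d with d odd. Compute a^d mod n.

338

407 − 1 = 406 = 2^1 · 203, so d = 203.
2^1 ≡ 2 (mod 407)
2^2 ≡ 2^2 = 4 ≡ 4 (mod 407)
2^4 ≡ 4^2 = 16 ≡ 16 (mod 407)
2^8 ≡ 16^2 = 256 ≡ 256 (mod 407)
2^16 ≡ 256^2 = 65536 ≡ 9 (mod 407)
2^32 ≡ 9^2 = 81 ≡ 81 (mod 407)
2^64 ≡ 81^2 = 6561 ≡ 49 (mod 407)
2^128 ≡ 49^2 = 2401 ≡ 366 (mod 407)
203 = 128 + 64 + 8 + 2 + 1 in binary powers of 2.
So 2^203 ≡ 366 · 49 · 256 · 4 · 2 ≡ 338 (mod 407).
Squaring chain: 338; never reaches −1, so base 2 is a Miller–Rabin witness that 407 is composite.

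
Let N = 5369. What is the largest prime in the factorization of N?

59

5369 = 7 · 767
767 = 13 · 59
59 is prime.
So 5369 = 7 · 13 · 59; the largest prime factor is 59.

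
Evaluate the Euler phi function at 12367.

Factor: 12367 = 83 · 149.
φ(12367) = (83−1) · (149−1) = 82 · 148 = 12136.

12136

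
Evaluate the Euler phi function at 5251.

5104

Factor: 5251 = 59 · 89.
φ(5251) = (59−1) · (89−1) = 58 · 88 = 5104.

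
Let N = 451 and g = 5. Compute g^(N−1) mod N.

5^1 ≡ 5 (mod 451)
5^2 ≡ 5^2 = 25 ≡ 25 (mod 451)
5^4 ≡ 25^2 = 625 ≡ 174 (mod 451)
5^8 ≡ 174^2 = 30276 ≡ 59 (mod 451)
5^16 ≡ 59^2 = 3481 ≡ 324 (mod 451)
5^32 ≡ 324^2 = 104976 ≡ 344 (mod 451)
5^64 ≡ 344^2 = 118336 ≡ 174 (mod 451)
5^128 ≡ 174^2 = 30276 ≡ 59 (mod 451)
5^256 ≡ 59^2 = 3481 ≡ 324 (mod 451)
450 = 256 + 128 + 64 + 2 in binary powers of 2.
So 5^450 ≡ 324 · 59 · 174 · 25 ≡ 122 (mod 451).
Since 122 ≠ 1, base 5 is a Fermat witness: 451 is composite.

122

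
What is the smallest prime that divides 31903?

61

31903 is odd.
Digit sum 16, not divisible by 3.
Ends in 3: not divisible by 5.
7: 31903 = 7·4557 + 4
11: 31903 = 11·2900 + 3
13: 31903 = 13·2454 + 1
17: 31903 = 17·1876 + 11
19: 31903 = 19·1679 + 2
23: 31903 = 23·1387 + 2
29: 31903 = 29·1100 + 3
31: 31903 = 31·1029 + 4
37: 31903 = 37·862 + 9
41: 31903 = 41·778 + 5
43: 31903 = 43·741 + 40
47: 31903 = 47·678 + 37
53: 31903 = 53·601 + 50
59: 31903 = 59·540 + 43
61: 31903 = 61·523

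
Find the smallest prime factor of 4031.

29

4031 is odd.
Digit sum 8, not divisible by 3.
Ends in 1: not divisible by 5.
7: 4031 = 7·575 + 6
11: 4031 = 11·366 + 5
13: 4031 = 13·310 + 1
17: 4031 = 17·237 + 2
19: 4031 = 19·212 + 3
23: 4031 = 23·175 + 6
29: 4031 = 29·139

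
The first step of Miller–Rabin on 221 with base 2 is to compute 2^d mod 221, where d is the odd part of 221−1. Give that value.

128

221 − 1 = 220 = 2^2 · 55, so d = 55.
2^1 ≡ 2 (mod 221)
2^2 ≡ 2^2 = 4 ≡ 4 (mod 221)
2^4 ≡ 4^2 = 16 ≡ 16 (mod 221)
2^8 ≡ 16^2 = 256 ≡ 35 (mod 221)
2^16 ≡ 35^2 = 1225 ≡ 120 (mod 221)
2^32 ≡ 120^2 = 14400 ≡ 35 (mod 221)
55 = 32 + 16 + 4 + 2 + 1 in binary powers of 2.
So 2^55 ≡ 35 · 120 · 16 · 4 · 2 ≡ 128 (mod 221).
Squaring chain: 128 → 30; never reaches −1, so base 2 is a Miller–Rabin witness that 221 is composite.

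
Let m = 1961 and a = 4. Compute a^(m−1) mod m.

1561

4^1 ≡ 4 (mod 1961)
4^2 ≡ 4^2 = 16 ≡ 16 (mod 1961)
4^4 ≡ 16^2 = 256 ≡ 256 (mod 1961)
4^8 ≡ 256^2 = 65536 ≡ 823 (mod 1961)
4^16 ≡ 823^2 = 677329 ≡ 784 (mod 1961)
4^32 ≡ 784^2 = 614656 ≡ 863 (mod 1961)
4^64 ≡ 863^2 = 744769 ≡ 1550 (mod 1961)
4^128 ≡ 1550^2 = 2402500 ≡ 275 (mod 1961)
4^256 ≡ 275^2 = 75625 ≡ 1107 (mod 1961)
4^512 ≡ 1107^2 = 1225449 ≡ 1785 (mod 1961)
4^1024 ≡ 1785^2 = 3186225 ≡ 1561 (mod 1961)
1960 = 1024 + 512 + 256 + 128 + 32 + 8 in binary powers of 2.
So 4^1960 ≡ 1561 · 1785 · 1107 · 275 · 863 · 823 ≡ 1561 (mod 1961).
Since 1561 ≠ 1, base 4 is a Fermat witness: 1961 is composite.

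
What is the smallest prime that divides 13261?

13261 is odd.
Digit sum 13, not divisible by 3.
Ends in 1: not divisible by 5.
7: 13261 = 7·1894 + 3
11: 13261 = 11·1205 + 6
13: 13261 = 13·1020 + 1
17: 13261 = 17·780 + 1
19: 13261 = 19·697 + 18
23: 13261 = 23·576 + 13
29: 13261 = 29·457 + 8
31: 13261 = 31·427 + 24
37: 13261 = 37·358 + 15
41: 13261 = 41·323 + 18
43: 13261 = 43·308 + 17
47: 13261 = 47·282 + 7
53: 13261 = 53·250 + 11
59: 13261 = 59·224 + 45
61: 13261 = 61·217 + 24
67: 13261 = 67·197 + 62
71: 13261 = 71·186 + 55
73: 13261 = 73·181 + 48
79: 13261 = 79·167 + 68
83: 13261 = 83·159 + 64
89: 13261 = 89·149

89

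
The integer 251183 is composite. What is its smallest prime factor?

251183 is odd.
Digit sum 20, not divisible by 3.
Ends in 3: not divisible by 5.
7: 251183 = 7·35883 + 2
11: 251183 = 11·22834 + 9
13: 251183 = 13·19321 + 10
17: 251183 = 17·14775 + 8
19: 251183 = 19·13220 + 3
23: 251183 = 23·10921

23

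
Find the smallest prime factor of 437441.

31

437441 is odd.
Digit sum 23, not divisible by 3.
Ends in 1: not divisible by 5.
7: 437441 = 7·62491 + 4
11: 437441 = 11·39767 + 4
13: 437441 = 13·33649 + 4
17: 437441 = 17·25731 + 14
19: 437441 = 19·23023 + 4
23: 437441 = 23·19019 + 4
29: 437441 = 29·15084 + 5
31: 437441 = 31·14111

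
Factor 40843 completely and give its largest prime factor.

40843 = 11 · 3713
3713 = 47 · 79
79 is prime.
So 40843 = 11 · 47 · 79; the largest prime factor is 79.

79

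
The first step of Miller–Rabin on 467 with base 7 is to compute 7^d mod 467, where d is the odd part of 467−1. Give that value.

467 − 1 = 466 = 2^1 · 233, so d = 233.
7^1 ≡ 7 (mod 467)
7^2 ≡ 7^2 = 49 ≡ 49 (mod 467)
7^4 ≡ 49^2 = 2401 ≡ 66 (mod 467)
7^8 ≡ 66^2 = 4356 ≡ 153 (mod 467)
7^16 ≡ 153^2 = 23409 ≡ 59 (mod 467)
7^32 ≡ 59^2 = 3481 ≡ 212 (mod 467)
7^64 ≡ 212^2 = 44944 ≡ 112 (mod 467)
7^128 ≡ 112^2 = 12544 ≡ 402 (mod 467)
233 = 128 + 64 + 32 + 8 + 1 in binary powers of 2.
So 7^233 ≡ 402 · 112 · 212 · 153 · 7 ≡ 1 (mod 467).
Since 7^d ≡ 1 (mod 467), base 7 does not prove 467 composite.

1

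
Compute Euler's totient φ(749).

Factor: 749 = 7 · 107.
φ(749) = (7−1) · (107−1) = 6 · 106 = 636.

636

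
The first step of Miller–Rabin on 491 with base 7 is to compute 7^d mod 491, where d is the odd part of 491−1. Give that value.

490

491 − 1 = 490 = 2^1 · 245, so d = 245.
7^1 ≡ 7 (mod 491)
7^2 ≡ 7^2 = 49 ≡ 49 (mod 491)
7^4 ≡ 49^2 = 2401 ≡ 437 (mod 491)
7^8 ≡ 437^2 = 190969 ≡ 461 (mod 491)
7^16 ≡ 461^2 = 212521 ≡ 409 (mod 491)
7^32 ≡ 409^2 = 167281 ≡ 341 (mod 491)
7^64 ≡ 341^2 = 116281 ≡ 405 (mod 491)
7^128 ≡ 405^2 = 164025 ≡ 31 (mod 491)
245 = 128 + 64 + 32 + 16 + 4 + 1 in binary powers of 2.
So 7^245 ≡ 31 · 405 · 341 · 409 · 437 · 7 ≡ 490 (mod 491).
Since 7^d ≡ 490 (mod 491), base 7 does not prove 491 composite.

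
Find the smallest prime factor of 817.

817 is odd.
Digit sum 16, not divisible by 3.
Ends in 7: not divisible by 5.
7: 817 = 7·116 + 5
11: 817 = 11·74 + 3
13: 817 = 13·62 + 11
17: 817 = 17·48 + 1
19: 817 = 19·43

19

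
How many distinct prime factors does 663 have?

663 = 3 · 221
221 = 13 · 17
663 = 3 · 13 · 17, which has 3 distinct prime factors.

3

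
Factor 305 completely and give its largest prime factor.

305 = 5 · 61
61 is prime.
So 305 = 5 · 61; the largest prime factor is 61.

61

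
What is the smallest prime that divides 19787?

47

19787 is odd.
Digit sum 32, not divisible by 3.
Ends in 7: not divisible by 5.
7: 19787 = 7·2826 + 5
11: 19787 = 11·1798 + 9
13: 19787 = 13·1522 + 1
17: 19787 = 17·1163 + 16
19: 19787 = 19·1041 + 8
23: 19787 = 23·860 + 7
29: 19787 = 29·682 + 9
31: 19787 = 31·638 + 9
37: 19787 = 37·534 + 29
41: 19787 = 41·482 + 25
43: 19787 = 43·460 + 7
47: 19787 = 47·421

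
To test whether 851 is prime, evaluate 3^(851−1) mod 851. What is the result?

3^1 ≡ 3 (mod 851)
3^2 ≡ 3^2 = 9 ≡ 9 (mod 851)
3^4 ≡ 9^2 = 81 ≡ 81 (mod 851)
3^8 ≡ 81^2 = 6561 ≡ 604 (mod 851)
3^16 ≡ 604^2 = 364816 ≡ 588 (mod 851)
3^32 ≡ 588^2 = 345744 ≡ 238 (mod 851)
3^64 ≡ 238^2 = 56644 ≡ 478 (mod 851)
3^128 ≡ 478^2 = 228484 ≡ 416 (mod 851)
3^256 ≡ 416^2 = 173056 ≡ 303 (mod 851)
3^512 ≡ 303^2 = 91809 ≡ 752 (mod 851)
850 = 512 + 256 + 64 + 16 + 2 in binary powers of 2.
So 3^850 ≡ 752 · 303 · 478 · 588 · 9 ≡ 303 (mod 851).
Since 303 ≠ 1, base 3 is a Fermat witness: 851 is composite.

303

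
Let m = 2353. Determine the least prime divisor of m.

2353 is odd.
Digit sum 13, not divisible by 3.
Ends in 3: not divisible by 5.
7: 2353 = 7·336 + 1
11: 2353 = 11·213 + 10
13: 2353 = 13·181

13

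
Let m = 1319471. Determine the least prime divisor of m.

29

1319471 is odd.
Digit sum 26, not divisible by 3.
Ends in 1: not divisible by 5.
7: 1319471 = 7·188495 + 6
11: 1319471 = 11·119951 + 10
13: 1319471 = 13·101497 + 10
17: 1319471 = 17·77615 + 16
19: 1319471 = 19·69445 + 16
23: 1319471 = 23·57368 + 7
29: 1319471 = 29·45499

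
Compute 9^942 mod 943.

9^1 ≡ 9 (mod 943)
9^2 ≡ 9^2 = 81 ≡ 81 (mod 943)
9^4 ≡ 81^2 = 6561 ≡ 903 (mod 943)
9^8 ≡ 903^2 = 815409 ≡ 657 (mod 943)
9^16 ≡ 657^2 = 431649 ≡ 698 (mod 943)
9^32 ≡ 698^2 = 487204 ≡ 616 (mod 943)
9^64 ≡ 616^2 = 379456 ≡ 370 (mod 943)
9^128 ≡ 370^2 = 136900 ≡ 165 (mod 943)
9^256 ≡ 165^2 = 27225 ≡ 821 (mod 943)
9^512 ≡ 821^2 = 674041 ≡ 739 (mod 943)
942 = 512 + 256 + 128 + 32 + 8 + 4 + 2 in binary powers of 2.
So 9^942 ≡ 739 · 821 · 165 · 616 · 657 · 903 · 81 ≡ 901 (mod 943).
Since 901 ≠ 1, base 9 is a Fermat witness: 943 is composite.

901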